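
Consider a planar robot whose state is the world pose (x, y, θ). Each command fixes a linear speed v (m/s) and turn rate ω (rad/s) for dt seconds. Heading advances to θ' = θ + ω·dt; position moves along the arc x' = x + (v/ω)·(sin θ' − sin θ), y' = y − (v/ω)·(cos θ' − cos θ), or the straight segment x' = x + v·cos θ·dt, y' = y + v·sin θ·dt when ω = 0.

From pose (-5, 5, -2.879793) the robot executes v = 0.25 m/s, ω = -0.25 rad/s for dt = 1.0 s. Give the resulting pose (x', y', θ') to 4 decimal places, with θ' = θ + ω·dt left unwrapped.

(-5.2470, 4.9660, -3.1298)

θ' = -2.8798 + -0.25·1.0 = -3.1298
R = v/ω = 0.25/-0.25 = -1.0000
x' = -5 + -1.0000·(sin -3.1298 − sin -2.8798) = -5.2470
y' = 5 − -1.0000·(cos -3.1298 − cos -2.8798) = 4.9660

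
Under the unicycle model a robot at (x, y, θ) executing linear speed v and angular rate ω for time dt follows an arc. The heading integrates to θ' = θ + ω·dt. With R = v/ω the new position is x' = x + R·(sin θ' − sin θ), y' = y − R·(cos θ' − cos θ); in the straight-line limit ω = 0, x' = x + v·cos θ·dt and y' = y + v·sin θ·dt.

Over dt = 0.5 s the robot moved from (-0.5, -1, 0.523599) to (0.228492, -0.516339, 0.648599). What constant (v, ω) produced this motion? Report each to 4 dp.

v = 1.7500, ω = 0.2500

Δθ = 0.648599 − 0.523599 = 0.125000
ω = Δθ/dt = 0.125000/0.5 = 0.2500
R = Δx/(sin θ' − sin θ) = 7.0000
v = R·ω = 7.0000·0.2500 = 1.7500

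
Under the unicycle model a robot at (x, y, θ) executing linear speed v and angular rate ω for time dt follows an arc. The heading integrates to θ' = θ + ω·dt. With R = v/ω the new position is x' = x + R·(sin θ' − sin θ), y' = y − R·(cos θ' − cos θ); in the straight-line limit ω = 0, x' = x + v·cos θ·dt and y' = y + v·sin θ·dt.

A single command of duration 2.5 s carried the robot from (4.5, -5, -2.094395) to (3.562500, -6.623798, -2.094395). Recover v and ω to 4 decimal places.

Δθ = -2.094395 − -2.094395 = 0.000000
ω = Δθ/dt = 0.000000/2.5 = 0.0000
ω = 0 → v = (Δx·cos θ + Δy·sin θ)/dt = 0.7500

v = 0.7500, ω = 0.0000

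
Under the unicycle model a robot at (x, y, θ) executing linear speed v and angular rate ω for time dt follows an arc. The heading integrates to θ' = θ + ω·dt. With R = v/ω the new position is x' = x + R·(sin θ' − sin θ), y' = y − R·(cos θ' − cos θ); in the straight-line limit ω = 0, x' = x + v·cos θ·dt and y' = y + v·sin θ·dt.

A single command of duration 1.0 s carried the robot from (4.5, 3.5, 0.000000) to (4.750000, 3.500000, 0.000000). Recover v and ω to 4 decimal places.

v = 0.2500, ω = 0.0000

Δθ = 0.000000 − 0.000000 = 0.000000
ω = Δθ/dt = 0.000000/1.0 = 0.0000
ω = 0 → v = (Δx·cos θ + Δy·sin θ)/dt = 0.2500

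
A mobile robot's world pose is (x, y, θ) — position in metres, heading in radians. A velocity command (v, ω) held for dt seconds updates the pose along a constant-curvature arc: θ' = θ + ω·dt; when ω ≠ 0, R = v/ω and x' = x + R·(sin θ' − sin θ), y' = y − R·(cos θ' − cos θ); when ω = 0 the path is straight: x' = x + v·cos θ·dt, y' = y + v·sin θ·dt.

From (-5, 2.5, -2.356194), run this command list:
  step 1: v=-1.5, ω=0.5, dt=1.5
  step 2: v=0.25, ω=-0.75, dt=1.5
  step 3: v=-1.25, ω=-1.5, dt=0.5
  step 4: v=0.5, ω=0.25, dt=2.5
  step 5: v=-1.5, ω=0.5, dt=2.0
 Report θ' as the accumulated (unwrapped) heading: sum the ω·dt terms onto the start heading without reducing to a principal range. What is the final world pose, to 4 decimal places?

(-2.9085, 6.3103, -1.8562)

step 1: θ'=-1.6062 (R=-3.0000) → pose (-4.1232, 4.5151, -1.6062)
step 2: θ'=-2.7312 (R=-0.3333) → pose (-4.3233, 4.2213, -2.7312)
step 3: θ'=-3.4812 (R=0.8333) → pose (-3.7133, 4.2429, -3.4812)
step 4: θ'=-2.8562 (R=2.0000) → pose (-4.9426, 4.2762, -2.8562)
step 5: θ'=-1.8562 (R=-3.0000) → pose (-2.9085, 6.3103, -1.8562)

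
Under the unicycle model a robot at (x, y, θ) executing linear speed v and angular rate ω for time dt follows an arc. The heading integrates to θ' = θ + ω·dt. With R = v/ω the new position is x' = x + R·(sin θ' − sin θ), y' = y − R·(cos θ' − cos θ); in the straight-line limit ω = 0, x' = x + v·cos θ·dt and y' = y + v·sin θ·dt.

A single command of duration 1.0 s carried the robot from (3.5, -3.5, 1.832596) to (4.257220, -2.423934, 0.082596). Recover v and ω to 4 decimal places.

Δθ = 0.082596 − 1.832596 = -1.750000
ω = Δθ/dt = -1.750000/1.0 = -1.7500
R = −Δy/(cos θ' − cos θ) = -0.8571
v = R·ω = -0.8571·-1.7500 = 1.5000

v = 1.5000, ω = -1.7500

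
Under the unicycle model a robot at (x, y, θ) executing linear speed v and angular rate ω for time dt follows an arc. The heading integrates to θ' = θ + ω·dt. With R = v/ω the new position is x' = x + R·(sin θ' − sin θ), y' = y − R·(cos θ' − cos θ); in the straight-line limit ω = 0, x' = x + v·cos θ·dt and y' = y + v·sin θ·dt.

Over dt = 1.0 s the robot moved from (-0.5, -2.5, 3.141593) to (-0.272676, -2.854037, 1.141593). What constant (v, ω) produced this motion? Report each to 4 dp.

v = -0.5000, ω = -2.0000

Δθ = 1.141593 − 3.141593 = -2.000000
ω = Δθ/dt = -2.000000/1.0 = -2.0000
R = −Δy/(cos θ' − cos θ) = 0.2500
v = R·ω = 0.2500·-2.0000 = -0.5000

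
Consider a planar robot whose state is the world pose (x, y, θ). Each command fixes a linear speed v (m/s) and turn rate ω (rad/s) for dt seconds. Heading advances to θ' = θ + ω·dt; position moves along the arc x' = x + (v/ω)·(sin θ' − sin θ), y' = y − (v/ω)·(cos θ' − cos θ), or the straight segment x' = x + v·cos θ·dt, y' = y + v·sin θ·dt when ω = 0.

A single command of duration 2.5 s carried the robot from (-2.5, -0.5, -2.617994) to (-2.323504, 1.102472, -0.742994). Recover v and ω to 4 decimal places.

v = -0.7500, ω = 0.7500

Δθ = -0.742994 − -2.617994 = 1.875000
ω = Δθ/dt = 1.875000/2.5 = 0.7500
R = −Δy/(cos θ' − cos θ) = -1.0000
v = R·ω = -1.0000·0.7500 = -0.7500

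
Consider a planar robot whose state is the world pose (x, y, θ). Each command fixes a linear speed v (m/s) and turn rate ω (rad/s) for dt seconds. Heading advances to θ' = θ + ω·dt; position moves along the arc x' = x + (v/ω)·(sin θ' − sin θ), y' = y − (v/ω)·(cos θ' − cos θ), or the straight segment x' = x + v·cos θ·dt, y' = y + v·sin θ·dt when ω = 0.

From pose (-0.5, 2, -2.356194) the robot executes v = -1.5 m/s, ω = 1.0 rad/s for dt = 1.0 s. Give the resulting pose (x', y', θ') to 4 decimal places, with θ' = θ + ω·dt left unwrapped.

(-0.0951, 3.3801, -1.3562)

θ' = -2.3562 + 1.0·1.0 = -1.3562
R = v/ω = -1.5/1.0 = -1.5000
x' = -0.5 + -1.5000·(sin -1.3562 − sin -2.3562) = -0.0951
y' = 2 − -1.5000·(cos -1.3562 − cos -2.3562) = 3.3801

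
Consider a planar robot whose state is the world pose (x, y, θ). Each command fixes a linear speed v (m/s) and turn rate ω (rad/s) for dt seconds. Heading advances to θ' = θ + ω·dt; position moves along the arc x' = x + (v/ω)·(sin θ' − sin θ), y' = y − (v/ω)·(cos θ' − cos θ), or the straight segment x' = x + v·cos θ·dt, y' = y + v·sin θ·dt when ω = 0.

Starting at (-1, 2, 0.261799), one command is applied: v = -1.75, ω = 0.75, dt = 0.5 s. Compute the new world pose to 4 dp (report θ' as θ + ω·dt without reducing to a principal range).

θ' = 0.2618 + 0.75·0.5 = 0.6368
R = v/ω = -1.75/0.75 = -2.3333
x' = -1 + -2.3333·(sin 0.6368 − sin 0.2618) = -1.7835
y' = 2 − -2.3333·(cos 0.6368 − cos 0.2618) = 1.6222

(-1.7835, 1.6222, 0.6368)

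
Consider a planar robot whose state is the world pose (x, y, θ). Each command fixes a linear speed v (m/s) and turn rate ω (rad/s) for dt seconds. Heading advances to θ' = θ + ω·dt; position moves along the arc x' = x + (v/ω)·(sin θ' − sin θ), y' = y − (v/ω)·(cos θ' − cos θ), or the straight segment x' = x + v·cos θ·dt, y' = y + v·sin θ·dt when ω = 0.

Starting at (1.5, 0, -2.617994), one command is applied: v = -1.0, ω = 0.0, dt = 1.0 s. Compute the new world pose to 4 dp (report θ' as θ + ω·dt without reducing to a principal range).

(2.3660, 0.5000, -2.6180)

θ' = -2.6180 + 0.0·1.0 = -2.6180
ω = 0 → straight: x' = 1.5 + -1.0·cos(-2.6180)·1.0 = 2.3660
y' = 0 + -1.0·sin(-2.6180)·1.0 = 0.5000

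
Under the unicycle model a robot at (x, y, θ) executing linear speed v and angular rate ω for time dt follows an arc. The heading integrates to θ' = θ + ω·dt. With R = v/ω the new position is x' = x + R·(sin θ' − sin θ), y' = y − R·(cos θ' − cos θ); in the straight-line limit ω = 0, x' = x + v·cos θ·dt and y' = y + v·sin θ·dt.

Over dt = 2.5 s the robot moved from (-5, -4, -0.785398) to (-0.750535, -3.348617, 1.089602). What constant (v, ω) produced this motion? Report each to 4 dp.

Δθ = 1.089602 − -0.785398 = 1.875000
ω = Δθ/dt = 1.875000/2.5 = 0.7500
R = Δx/(sin θ' − sin θ) = 2.6667
v = R·ω = 2.6667·0.7500 = 2.0000

v = 2.0000, ω = 0.7500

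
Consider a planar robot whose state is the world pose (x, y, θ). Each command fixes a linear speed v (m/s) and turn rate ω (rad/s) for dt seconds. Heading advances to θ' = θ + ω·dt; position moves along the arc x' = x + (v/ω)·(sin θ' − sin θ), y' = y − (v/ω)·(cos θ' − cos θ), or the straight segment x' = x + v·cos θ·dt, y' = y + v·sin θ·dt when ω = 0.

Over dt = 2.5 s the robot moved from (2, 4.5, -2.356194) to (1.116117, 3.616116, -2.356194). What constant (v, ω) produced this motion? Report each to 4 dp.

v = 0.5000, ω = 0.0000

Δθ = -2.356194 − -2.356194 = 0.000000
ω = Δθ/dt = 0.000000/2.5 = 0.0000
ω = 0 → v = (Δx·cos θ + Δy·sin θ)/dt = 0.5000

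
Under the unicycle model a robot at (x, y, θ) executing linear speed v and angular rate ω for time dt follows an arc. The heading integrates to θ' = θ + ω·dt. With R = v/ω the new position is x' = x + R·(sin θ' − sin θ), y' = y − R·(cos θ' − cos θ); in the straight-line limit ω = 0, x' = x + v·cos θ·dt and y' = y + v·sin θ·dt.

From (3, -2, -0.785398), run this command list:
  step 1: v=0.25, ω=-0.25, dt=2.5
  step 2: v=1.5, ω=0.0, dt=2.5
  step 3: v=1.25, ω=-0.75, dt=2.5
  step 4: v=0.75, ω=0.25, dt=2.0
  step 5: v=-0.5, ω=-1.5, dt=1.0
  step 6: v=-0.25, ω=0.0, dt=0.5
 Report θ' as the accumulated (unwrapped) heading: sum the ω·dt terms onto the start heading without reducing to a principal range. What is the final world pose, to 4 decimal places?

(0.9902, -8.6104, -4.2854)

step 1: θ'=-1.4104 (R=-1.0000) → pose (3.2801, -2.5474, -1.4104)
step 2: θ'=-1.4104 (straight) → pose (3.8790, -6.2493, -1.4104)
step 3: θ'=-3.2854 (R=-1.6667) → pose (1.9949, -8.1649, -3.2854)
step 4: θ'=-2.7854 (R=3.0000) → pose (0.5188, -8.3223, -2.7854)
step 5: θ'=-4.2854 (R=0.3333) → pose (0.9384, -8.4966, -4.2854)
step 6: θ'=-4.2854 (straight) → pose (0.9902, -8.6104, -4.2854)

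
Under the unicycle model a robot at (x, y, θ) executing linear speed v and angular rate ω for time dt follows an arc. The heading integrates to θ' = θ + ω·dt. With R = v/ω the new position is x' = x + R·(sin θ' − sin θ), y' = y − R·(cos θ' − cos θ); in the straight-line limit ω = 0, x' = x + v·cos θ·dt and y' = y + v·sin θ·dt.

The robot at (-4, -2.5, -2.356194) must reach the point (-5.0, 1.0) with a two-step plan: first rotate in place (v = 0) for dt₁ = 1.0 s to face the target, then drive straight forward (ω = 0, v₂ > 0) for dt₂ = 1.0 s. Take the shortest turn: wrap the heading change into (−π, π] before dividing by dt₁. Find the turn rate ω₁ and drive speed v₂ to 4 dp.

heading to target = atan2(1−-2.5, -5−-4) = 1.8491
Δθ = wrap(1.8491 − -2.3562) = -2.0779; ω₁ = Δθ/dt₁ = -2.0779
distance = √((-5−-4)² + (1−-2.5)²) = 3.6401; v₂ = distance/dt₂ = 3.6401

ω₁ = -2.0779, v₂ = 3.6401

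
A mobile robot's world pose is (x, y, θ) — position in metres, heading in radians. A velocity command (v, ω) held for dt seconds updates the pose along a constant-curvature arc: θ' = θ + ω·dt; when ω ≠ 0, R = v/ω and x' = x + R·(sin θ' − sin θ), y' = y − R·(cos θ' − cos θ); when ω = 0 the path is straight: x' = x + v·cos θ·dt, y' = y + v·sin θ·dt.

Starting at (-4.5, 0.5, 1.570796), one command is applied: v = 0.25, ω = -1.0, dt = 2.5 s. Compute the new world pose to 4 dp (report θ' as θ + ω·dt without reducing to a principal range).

(-4.0497, 0.6496, -0.9292)

θ' = 1.5708 + -1.0·2.5 = -0.9292
R = v/ω = 0.25/-1.0 = -0.2500
x' = -4.5 + -0.2500·(sin -0.9292 − sin 1.5708) = -4.0497
y' = 0.5 − -0.2500·(cos -0.9292 − cos 1.5708) = 0.6496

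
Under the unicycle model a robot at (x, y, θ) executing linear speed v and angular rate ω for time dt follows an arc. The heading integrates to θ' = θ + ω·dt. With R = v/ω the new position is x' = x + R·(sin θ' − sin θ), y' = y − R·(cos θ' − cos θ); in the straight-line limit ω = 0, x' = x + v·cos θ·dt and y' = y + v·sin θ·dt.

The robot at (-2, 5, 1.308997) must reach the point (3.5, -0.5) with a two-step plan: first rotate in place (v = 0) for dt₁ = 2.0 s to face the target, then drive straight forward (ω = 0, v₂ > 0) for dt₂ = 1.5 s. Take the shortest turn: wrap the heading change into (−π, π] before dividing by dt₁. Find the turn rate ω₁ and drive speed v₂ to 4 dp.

ω₁ = -1.0472, v₂ = 5.1854

heading to target = atan2(-0.5−5, 3.5−-2) = -0.7854
Δθ = wrap(-0.7854 − 1.3090) = -2.0944; ω₁ = Δθ/dt₁ = -1.0472
distance = √((3.5−-2)² + (-0.5−5)²) = 7.7782; v₂ = distance/dt₂ = 5.1854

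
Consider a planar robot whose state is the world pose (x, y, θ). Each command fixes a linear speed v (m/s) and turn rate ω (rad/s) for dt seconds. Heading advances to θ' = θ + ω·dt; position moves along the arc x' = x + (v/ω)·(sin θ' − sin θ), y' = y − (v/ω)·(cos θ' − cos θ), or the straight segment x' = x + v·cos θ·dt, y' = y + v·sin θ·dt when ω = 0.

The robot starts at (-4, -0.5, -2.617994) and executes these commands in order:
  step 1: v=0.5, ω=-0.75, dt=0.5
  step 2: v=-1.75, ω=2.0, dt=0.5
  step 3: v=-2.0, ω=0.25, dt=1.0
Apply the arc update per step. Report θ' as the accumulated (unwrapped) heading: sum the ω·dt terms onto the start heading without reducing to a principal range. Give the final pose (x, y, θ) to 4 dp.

(-2.9819, 1.8322, -1.7430)

step 1: θ'=-2.9930 (R=-0.6667) → pose (-4.2346, -0.5820, -2.9930)
step 2: θ'=-1.9930 (R=-0.8750) → pose (-3.5660, -0.0752, -1.9930)
step 3: θ'=-1.7430 (R=-8.0000) → pose (-2.9819, 1.8322, -1.7430)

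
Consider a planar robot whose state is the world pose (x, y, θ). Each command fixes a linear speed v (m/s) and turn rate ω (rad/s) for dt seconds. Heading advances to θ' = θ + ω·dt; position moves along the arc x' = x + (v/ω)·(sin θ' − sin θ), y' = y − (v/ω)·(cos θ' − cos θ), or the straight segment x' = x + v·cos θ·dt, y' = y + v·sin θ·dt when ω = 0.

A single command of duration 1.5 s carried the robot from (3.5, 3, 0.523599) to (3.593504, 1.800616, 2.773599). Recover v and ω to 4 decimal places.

v = -1.0000, ω = 1.5000

Δθ = 2.773599 − 0.523599 = 2.250000
ω = Δθ/dt = 2.250000/1.5 = 1.5000
R = −Δy/(cos θ' − cos θ) = -0.6667
v = R·ω = -0.6667·1.5000 = -1.0000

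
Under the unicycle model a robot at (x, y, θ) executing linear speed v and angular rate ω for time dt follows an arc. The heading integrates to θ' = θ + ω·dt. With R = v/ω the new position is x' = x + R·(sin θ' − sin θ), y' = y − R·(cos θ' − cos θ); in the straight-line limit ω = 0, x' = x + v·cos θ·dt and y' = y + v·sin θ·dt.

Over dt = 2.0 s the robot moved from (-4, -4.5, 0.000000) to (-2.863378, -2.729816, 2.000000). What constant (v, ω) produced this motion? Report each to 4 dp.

Δθ = 2.000000 − 0.000000 = 2.000000
ω = Δθ/dt = 2.000000/2.0 = 1.0000
R = −Δy/(cos θ' − cos θ) = 1.2500
v = R·ω = 1.2500·1.0000 = 1.2500

v = 1.2500, ω = 1.0000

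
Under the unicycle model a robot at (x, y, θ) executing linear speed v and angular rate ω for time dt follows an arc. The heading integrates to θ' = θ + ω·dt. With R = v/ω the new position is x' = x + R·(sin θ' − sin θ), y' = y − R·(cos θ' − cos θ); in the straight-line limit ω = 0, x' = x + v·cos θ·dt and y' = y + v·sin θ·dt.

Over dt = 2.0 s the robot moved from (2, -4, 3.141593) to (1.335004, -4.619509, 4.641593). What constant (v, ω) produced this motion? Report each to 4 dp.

Δθ = 4.641593 − 3.141593 = 1.500000
ω = Δθ/dt = 1.500000/2.0 = 0.7500
R = Δx/(sin θ' − sin θ) = 0.6667
v = R·ω = 0.6667·0.7500 = 0.5000

v = 0.5000, ω = 0.7500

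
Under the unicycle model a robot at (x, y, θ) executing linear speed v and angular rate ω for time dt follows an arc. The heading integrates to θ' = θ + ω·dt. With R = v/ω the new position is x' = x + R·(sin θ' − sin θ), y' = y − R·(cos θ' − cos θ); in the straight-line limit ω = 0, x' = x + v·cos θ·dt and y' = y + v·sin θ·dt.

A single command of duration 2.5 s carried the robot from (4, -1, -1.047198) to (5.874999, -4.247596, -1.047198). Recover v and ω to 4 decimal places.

Δθ = -1.047198 − -1.047198 = 0.000000
ω = Δθ/dt = 0.000000/2.5 = 0.0000
ω = 0 → v = (Δx·cos θ + Δy·sin θ)/dt = 1.5000

v = 1.5000, ω = 0.0000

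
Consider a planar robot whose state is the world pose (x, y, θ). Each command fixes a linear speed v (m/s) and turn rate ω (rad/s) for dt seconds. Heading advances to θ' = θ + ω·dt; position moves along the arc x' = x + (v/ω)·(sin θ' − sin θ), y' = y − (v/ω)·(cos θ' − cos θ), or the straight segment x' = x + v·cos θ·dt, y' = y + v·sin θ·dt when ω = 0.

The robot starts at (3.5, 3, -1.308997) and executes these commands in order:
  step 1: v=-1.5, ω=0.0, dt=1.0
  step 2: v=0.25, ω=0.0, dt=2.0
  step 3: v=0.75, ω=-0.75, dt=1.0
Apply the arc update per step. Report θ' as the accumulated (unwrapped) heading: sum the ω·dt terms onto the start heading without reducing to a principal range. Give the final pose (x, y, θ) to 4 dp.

(3.1584, 3.2381, -2.0590)

step 1: θ'=-1.3090 (straight) → pose (3.1118, 4.4489, -1.3090)
step 2: θ'=-1.3090 (straight) → pose (3.2412, 3.9659, -1.3090)
step 3: θ'=-2.0590 (R=-1.0000) → pose (3.1584, 3.2381, -2.0590)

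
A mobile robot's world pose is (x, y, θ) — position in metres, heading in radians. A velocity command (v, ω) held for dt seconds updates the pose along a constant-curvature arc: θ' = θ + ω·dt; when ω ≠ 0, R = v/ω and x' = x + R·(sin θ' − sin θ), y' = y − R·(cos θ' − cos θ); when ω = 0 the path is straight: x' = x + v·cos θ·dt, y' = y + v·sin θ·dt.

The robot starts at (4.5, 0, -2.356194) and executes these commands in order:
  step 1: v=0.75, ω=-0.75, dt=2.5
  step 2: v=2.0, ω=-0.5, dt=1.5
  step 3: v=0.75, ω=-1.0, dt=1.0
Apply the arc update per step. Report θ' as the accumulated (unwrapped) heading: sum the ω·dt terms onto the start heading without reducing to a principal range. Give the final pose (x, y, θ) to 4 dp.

step 1: θ'=-4.2312 (R=-1.0000) → pose (2.9065, 0.2443, -4.2312)
step 2: θ'=-4.9812 (R=-4.0000) → pose (2.5959, 3.1579, -4.9812)
step 3: θ'=-5.9812 (R=-0.7500) → pose (3.0959, 3.6748, -5.9812)

(3.0959, 3.6748, -5.9812)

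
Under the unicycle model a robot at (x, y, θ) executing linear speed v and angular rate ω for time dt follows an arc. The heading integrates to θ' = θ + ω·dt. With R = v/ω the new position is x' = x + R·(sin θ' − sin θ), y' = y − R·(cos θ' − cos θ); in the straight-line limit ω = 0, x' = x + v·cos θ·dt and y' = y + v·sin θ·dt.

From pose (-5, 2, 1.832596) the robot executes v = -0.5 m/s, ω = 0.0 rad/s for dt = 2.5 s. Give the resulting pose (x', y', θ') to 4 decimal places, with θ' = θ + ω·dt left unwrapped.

(-4.6765, 0.7926, 1.8326)

θ' = 1.8326 + 0.0·2.5 = 1.8326
ω = 0 → straight: x' = -5 + -0.5·cos(1.8326)·2.5 = -4.6765
y' = 2 + -0.5·sin(1.8326)·2.5 = 0.7926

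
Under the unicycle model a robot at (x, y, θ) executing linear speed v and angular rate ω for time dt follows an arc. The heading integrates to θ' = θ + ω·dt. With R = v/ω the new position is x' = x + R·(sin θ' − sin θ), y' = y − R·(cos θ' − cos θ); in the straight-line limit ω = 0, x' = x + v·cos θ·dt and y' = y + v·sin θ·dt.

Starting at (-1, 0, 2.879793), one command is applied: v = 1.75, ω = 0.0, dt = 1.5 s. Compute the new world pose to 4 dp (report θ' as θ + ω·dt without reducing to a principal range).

(-3.5356, 0.6794, 2.8798)

θ' = 2.8798 + 0.0·1.5 = 2.8798
ω = 0 → straight: x' = -1 + 1.75·cos(2.8798)·1.5 = -3.5356
y' = 0 + 1.75·sin(2.8798)·1.5 = 0.6794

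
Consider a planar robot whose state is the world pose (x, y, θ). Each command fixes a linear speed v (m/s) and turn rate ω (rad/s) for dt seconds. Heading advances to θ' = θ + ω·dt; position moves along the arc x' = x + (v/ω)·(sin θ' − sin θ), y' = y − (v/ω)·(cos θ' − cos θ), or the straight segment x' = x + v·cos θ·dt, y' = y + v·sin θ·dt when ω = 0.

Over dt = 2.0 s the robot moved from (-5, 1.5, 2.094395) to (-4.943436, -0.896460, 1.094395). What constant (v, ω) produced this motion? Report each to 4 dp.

v = -1.2500, ω = -0.5000

Δθ = 1.094395 − 2.094395 = -1.000000
ω = Δθ/dt = -1.000000/2.0 = -0.5000
R = −Δy/(cos θ' − cos θ) = 2.5000
v = R·ω = 2.5000·-0.5000 = -1.2500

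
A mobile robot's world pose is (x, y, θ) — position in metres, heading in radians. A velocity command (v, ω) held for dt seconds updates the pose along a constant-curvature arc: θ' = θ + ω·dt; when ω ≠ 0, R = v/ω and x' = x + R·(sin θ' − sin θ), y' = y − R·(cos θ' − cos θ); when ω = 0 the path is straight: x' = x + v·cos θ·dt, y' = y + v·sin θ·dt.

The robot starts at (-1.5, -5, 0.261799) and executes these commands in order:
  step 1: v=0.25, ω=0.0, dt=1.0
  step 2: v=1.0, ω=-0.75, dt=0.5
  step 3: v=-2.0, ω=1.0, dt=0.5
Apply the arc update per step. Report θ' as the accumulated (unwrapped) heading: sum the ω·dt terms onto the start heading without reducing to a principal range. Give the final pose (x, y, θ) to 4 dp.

(-1.7432, -5.0334, 0.3868)

step 1: θ'=0.2618 (straight) → pose (-1.2585, -4.9353, 0.2618)
step 2: θ'=-0.1132 (R=-1.3333) → pose (-0.7628, -4.8984, -0.1132)
step 3: θ'=0.3868 (R=-2.0000) → pose (-1.7432, -5.0334, 0.3868)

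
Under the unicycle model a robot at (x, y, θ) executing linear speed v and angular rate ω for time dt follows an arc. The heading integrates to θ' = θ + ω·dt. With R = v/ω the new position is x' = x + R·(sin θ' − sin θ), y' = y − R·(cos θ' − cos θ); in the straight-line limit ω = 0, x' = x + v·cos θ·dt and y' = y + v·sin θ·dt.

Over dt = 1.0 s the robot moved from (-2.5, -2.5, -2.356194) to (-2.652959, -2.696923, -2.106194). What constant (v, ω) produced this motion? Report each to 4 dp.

Δθ = -2.106194 − -2.356194 = 0.250000
ω = Δθ/dt = 0.250000/1.0 = 0.2500
R = −Δy/(cos θ' − cos θ) = 1.0000
v = R·ω = 1.0000·0.2500 = 0.2500

v = 0.2500, ω = 0.2500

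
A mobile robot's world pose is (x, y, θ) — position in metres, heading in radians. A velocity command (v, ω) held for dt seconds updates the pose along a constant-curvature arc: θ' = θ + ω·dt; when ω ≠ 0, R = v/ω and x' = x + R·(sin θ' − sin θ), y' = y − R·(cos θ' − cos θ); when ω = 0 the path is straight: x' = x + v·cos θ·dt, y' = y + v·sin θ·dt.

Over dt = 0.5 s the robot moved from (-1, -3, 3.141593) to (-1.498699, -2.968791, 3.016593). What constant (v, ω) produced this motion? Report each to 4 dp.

v = 1.0000, ω = -0.2500

Δθ = 3.016593 − 3.141593 = -0.125000
ω = Δθ/dt = -0.125000/0.5 = -0.2500
R = Δx/(sin θ' − sin θ) = -4.0000
v = R·ω = -4.0000·-0.2500 = 1.0000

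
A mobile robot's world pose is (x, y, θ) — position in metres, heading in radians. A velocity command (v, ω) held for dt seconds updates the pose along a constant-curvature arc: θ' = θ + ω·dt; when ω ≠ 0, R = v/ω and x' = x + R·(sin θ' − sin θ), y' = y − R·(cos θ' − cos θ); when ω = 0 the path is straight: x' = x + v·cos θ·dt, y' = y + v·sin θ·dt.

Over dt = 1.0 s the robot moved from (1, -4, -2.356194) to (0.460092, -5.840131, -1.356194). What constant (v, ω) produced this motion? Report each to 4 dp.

v = 2.0000, ω = 1.0000

Δθ = -1.356194 − -2.356194 = 1.000000
ω = Δθ/dt = 1.000000/1.0 = 1.0000
R = −Δy/(cos θ' − cos θ) = 2.0000
v = R·ω = 2.0000·1.0000 = 2.0000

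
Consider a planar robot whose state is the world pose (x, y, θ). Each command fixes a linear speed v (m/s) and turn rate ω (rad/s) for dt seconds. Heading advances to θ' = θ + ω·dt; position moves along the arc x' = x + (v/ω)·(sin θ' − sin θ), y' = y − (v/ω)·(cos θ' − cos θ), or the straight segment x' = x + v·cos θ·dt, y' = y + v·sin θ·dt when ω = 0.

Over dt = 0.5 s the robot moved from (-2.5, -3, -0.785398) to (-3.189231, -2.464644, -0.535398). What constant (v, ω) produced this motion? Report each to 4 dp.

v = -1.7500, ω = 0.5000

Δθ = -0.535398 − -0.785398 = 0.250000
ω = Δθ/dt = 0.250000/0.5 = 0.5000
R = Δx/(sin θ' − sin θ) = -3.5000
v = R·ω = -3.5000·0.5000 = -1.7500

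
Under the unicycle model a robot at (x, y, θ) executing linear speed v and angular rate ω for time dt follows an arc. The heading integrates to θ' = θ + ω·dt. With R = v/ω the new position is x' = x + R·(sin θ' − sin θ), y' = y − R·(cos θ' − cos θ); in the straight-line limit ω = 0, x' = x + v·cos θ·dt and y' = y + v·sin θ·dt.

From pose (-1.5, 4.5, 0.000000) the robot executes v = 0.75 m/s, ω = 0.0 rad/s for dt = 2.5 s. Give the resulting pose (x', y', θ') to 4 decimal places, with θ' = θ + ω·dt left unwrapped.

(0.3750, 4.5000, 0.0000)

θ' = 0.0000 + 0.0·2.5 = 0.0000
ω = 0 → straight: x' = -1.5 + 0.75·cos(0.0000)·2.5 = 0.3750
y' = 4.5 + 0.75·sin(0.0000)·2.5 = 4.5000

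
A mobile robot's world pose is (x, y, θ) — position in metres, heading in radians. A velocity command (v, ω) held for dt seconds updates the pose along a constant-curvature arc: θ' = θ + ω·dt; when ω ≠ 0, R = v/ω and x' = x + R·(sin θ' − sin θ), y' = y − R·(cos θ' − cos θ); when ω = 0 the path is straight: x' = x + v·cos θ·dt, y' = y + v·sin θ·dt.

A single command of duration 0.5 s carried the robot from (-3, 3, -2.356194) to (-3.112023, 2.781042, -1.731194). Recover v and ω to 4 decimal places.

v = 0.5000, ω = 1.2500

Δθ = -1.731194 − -2.356194 = 0.625000
ω = Δθ/dt = 0.625000/0.5 = 1.2500
R = −Δy/(cos θ' − cos θ) = 0.4000
v = R·ω = 0.4000·1.2500 = 0.5000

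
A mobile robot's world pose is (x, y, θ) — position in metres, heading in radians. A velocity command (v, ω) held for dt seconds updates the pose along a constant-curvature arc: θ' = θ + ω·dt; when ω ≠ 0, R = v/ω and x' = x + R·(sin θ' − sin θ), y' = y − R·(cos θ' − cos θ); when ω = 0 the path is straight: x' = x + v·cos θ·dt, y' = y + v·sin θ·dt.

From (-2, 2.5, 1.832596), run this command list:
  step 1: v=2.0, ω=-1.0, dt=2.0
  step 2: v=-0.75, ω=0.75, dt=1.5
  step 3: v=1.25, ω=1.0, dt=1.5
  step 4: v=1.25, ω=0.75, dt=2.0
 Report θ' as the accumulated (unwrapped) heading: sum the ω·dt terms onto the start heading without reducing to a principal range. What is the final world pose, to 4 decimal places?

(-3.2189, 6.1175, 3.9576)

step 1: θ'=-0.1674 (R=-2.0000) → pose (0.2651, 4.9897, -0.1674)
step 2: θ'=0.9576 (R=-1.0000) → pose (-0.7193, 4.5791, 0.9576)
step 3: θ'=2.4576 (R=1.2500) → pose (-0.9517, 6.2673, 2.4576)
step 4: θ'=3.9576 (R=1.6667) → pose (-3.2189, 6.1175, 3.9576)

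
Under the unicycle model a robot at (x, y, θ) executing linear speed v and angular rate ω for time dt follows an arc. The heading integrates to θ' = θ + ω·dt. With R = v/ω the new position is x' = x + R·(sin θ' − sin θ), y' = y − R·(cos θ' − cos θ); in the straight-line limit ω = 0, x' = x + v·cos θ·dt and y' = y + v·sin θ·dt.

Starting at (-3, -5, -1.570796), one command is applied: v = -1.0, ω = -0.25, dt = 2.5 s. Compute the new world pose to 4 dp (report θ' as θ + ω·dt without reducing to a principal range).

θ' = -1.5708 + -0.25·2.5 = -2.1958
R = v/ω = -1.0/-0.25 = 4.0000
x' = -3 + 4.0000·(sin -2.1958 − sin -1.5708) = -2.2439
y' = -5 − 4.0000·(cos -2.1958 − cos -1.5708) = -2.6596

(-2.2439, -2.6596, -2.1958)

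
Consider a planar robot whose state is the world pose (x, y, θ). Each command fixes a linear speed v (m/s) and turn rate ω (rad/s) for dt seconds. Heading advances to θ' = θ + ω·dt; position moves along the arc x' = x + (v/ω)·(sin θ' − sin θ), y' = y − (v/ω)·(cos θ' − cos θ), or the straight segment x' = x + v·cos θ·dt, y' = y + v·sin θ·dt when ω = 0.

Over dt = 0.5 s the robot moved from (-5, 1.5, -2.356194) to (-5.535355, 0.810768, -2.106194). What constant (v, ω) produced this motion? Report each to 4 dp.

v = 1.7500, ω = 0.5000

Δθ = -2.106194 − -2.356194 = 0.250000
ω = Δθ/dt = 0.250000/0.5 = 0.5000
R = −Δy/(cos θ' − cos θ) = 3.5000
v = R·ω = 3.5000·0.5000 = 1.7500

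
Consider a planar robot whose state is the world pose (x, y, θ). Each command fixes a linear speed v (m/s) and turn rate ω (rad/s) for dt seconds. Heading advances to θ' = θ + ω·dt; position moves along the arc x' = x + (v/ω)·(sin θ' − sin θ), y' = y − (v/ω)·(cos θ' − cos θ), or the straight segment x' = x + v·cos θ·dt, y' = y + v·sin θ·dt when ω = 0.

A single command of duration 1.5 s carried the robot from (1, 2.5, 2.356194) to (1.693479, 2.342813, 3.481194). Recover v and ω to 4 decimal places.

Δθ = 3.481194 − 2.356194 = 1.125000
ω = Δθ/dt = 1.125000/1.5 = 0.7500
R = Δx/(sin θ' − sin θ) = -0.6667
v = R·ω = -0.6667·0.7500 = -0.5000

v = -0.5000, ω = 0.7500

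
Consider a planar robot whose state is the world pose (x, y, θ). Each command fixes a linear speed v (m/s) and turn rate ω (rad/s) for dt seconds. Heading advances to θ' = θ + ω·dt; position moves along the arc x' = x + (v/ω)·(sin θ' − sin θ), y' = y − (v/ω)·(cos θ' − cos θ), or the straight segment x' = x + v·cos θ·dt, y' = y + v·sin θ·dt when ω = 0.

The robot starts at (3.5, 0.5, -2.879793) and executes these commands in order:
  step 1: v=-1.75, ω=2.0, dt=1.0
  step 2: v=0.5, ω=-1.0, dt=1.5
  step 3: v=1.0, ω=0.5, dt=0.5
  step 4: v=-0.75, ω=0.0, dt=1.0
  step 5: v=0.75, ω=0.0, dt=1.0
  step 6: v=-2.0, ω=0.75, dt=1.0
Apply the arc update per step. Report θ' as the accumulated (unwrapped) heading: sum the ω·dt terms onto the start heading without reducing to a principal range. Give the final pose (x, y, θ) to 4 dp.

(3.9499, 2.7563, -1.3798)

step 1: θ'=-0.8798 (R=-0.8750) → pose (3.9478, 1.9028, -0.8798)
step 2: θ'=-2.3798 (R=-0.5000) → pose (3.9076, 1.2224, -2.3798)
step 3: θ'=-2.1298 (R=2.0000) → pose (3.5925, 0.8359, -2.1298)
step 4: θ'=-2.1298 (straight) → pose (3.9902, 1.4717, -2.1298)
step 5: θ'=-2.1298 (straight) → pose (3.5925, 0.8359, -2.1298)
step 6: θ'=-1.3798 (R=-2.6667) → pose (3.9499, 2.7563, -1.3798)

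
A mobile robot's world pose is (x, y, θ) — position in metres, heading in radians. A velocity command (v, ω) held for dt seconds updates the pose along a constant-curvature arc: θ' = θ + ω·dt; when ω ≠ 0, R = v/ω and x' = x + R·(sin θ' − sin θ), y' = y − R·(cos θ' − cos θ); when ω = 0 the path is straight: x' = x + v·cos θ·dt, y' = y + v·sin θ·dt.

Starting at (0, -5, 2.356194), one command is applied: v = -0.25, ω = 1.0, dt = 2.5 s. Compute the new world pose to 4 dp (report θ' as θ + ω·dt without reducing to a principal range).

θ' = 2.3562 + 1.0·2.5 = 4.8562
R = v/ω = -0.25/1.0 = -0.2500
x' = 0 + -0.2500·(sin 4.8562 − sin 2.3562) = 0.4242
y' = -5 − -0.2500·(cos 4.8562 − cos 2.3562) = -4.7874

(0.4242, -4.7874, 4.8562)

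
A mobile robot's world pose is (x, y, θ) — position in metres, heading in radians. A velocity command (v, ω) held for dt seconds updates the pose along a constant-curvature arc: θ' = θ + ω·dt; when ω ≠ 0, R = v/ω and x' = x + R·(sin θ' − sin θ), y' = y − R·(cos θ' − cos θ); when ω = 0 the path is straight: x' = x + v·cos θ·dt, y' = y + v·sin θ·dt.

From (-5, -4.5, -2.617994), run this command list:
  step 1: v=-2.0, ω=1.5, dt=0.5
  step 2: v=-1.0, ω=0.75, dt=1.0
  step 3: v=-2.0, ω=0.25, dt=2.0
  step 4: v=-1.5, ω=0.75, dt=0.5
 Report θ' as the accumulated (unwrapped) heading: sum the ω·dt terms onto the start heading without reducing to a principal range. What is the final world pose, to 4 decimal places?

step 1: θ'=-1.8680 (R=-1.3333) → pose (-4.3918, -3.7358, -1.8680)
step 2: θ'=-1.1180 (R=-1.3333) → pose (-4.4677, -2.7620, -1.1180)
step 3: θ'=-0.6180 (R=-8.0000) → pose (-7.0263, 0.2585, -0.6180)
step 4: θ'=-0.2430 (R=-2.0000) → pose (-7.7039, 0.5696, -0.2430)

(-7.7039, 0.5696, -0.2430)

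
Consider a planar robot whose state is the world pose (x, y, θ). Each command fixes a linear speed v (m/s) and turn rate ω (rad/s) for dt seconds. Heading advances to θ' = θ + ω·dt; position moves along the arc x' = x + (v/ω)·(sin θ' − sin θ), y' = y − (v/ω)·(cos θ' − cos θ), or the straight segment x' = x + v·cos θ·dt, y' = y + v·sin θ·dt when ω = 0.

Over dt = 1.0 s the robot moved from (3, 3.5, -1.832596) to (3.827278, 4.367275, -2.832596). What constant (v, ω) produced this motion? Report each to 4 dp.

Δθ = -2.832596 − -1.832596 = -1.000000
ω = Δθ/dt = -1.000000/1.0 = -1.0000
R = −Δy/(cos θ' − cos θ) = 1.2500
v = R·ω = 1.2500·-1.0000 = -1.2500

v = -1.2500, ω = -1.0000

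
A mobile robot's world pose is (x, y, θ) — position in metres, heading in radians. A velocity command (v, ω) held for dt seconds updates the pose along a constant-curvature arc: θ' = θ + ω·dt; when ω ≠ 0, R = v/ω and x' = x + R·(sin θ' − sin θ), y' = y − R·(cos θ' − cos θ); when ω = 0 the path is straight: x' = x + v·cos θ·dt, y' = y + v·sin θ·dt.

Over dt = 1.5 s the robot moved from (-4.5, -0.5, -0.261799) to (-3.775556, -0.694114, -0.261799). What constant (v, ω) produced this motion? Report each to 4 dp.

v = 0.5000, ω = 0.0000

Δθ = -0.261799 − -0.261799 = 0.000000
ω = Δθ/dt = 0.000000/1.5 = 0.0000
ω = 0 → v = (Δx·cos θ + Δy·sin θ)/dt = 0.5000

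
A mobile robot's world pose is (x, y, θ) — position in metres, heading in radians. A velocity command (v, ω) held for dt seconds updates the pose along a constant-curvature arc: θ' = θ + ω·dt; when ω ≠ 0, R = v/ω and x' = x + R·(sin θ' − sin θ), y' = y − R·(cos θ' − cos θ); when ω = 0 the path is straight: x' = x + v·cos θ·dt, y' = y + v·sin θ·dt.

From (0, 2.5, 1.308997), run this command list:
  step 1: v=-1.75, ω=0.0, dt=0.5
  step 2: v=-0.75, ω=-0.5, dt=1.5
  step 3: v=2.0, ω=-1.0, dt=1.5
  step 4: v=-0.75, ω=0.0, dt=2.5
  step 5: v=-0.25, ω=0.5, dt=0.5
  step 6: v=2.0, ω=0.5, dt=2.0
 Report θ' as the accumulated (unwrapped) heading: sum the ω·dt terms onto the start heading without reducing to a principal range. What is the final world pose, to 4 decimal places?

step 1: θ'=1.3090 (straight) → pose (-0.2265, 1.6548, 1.3090)
step 2: θ'=0.5590 (R=1.5000) → pose (-0.8799, 0.7714, 0.5590)
step 3: θ'=-0.9410 (R=-2.0000) → pose (1.7971, 0.2537, -0.9410)
step 4: θ'=-0.9410 (straight) → pose (0.6928, 1.7690, -0.9410)
step 5: θ'=-0.6910 (R=-0.5000) → pose (0.6074, 1.8598, -0.6910)
step 6: θ'=0.3090 (R=4.0000) → pose (4.3730, 1.1317, 0.3090)

(4.3730, 1.1317, 0.3090)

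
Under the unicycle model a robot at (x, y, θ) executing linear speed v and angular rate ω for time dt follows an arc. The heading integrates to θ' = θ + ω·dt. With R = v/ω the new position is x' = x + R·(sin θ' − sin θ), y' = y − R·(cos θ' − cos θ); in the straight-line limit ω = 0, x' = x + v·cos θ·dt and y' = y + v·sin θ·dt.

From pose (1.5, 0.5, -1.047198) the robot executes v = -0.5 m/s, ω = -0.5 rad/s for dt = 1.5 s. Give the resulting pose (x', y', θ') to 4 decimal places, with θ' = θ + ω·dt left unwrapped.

θ' = -1.0472 + -0.5·1.5 = -1.7972
R = v/ω = -0.5/-0.5 = 1.0000
x' = 1.5 + 1.0000·(sin -1.7972 − sin -1.0472) = 1.3915
y' = 0.5 − 1.0000·(cos -1.7972 − cos -1.0472) = 1.2245

(1.3915, 1.2245, -1.7972)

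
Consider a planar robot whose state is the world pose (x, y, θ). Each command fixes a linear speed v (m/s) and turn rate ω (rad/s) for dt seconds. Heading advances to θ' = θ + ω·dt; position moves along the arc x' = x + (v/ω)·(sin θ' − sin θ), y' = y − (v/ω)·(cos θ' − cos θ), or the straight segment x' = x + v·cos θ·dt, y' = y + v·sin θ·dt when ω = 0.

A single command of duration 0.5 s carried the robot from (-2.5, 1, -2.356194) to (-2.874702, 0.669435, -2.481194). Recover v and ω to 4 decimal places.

Δθ = -2.481194 − -2.356194 = -0.125000
ω = Δθ/dt = -0.125000/0.5 = -0.2500
R = Δx/(sin θ' − sin θ) = -4.0000
v = R·ω = -4.0000·-0.2500 = 1.0000

v = 1.0000, ω = -0.2500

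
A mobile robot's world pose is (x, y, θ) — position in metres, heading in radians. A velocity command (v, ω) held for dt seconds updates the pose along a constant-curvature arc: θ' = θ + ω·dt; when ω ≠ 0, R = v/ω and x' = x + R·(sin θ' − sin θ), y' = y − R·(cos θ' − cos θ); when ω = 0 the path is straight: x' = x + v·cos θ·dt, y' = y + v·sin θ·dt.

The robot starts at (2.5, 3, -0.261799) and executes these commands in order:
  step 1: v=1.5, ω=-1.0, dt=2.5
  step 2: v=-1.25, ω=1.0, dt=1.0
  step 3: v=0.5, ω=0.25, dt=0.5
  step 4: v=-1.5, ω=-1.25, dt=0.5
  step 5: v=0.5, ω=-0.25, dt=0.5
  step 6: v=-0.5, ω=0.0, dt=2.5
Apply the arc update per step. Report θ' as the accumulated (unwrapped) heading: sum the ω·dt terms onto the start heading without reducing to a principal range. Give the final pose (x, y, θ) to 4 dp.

(4.4119, 2.1937, -2.3868)

step 1: θ'=-2.7618 (R=-1.5000) → pose (2.6679, 0.1580, -2.7618)
step 2: θ'=-1.7618 (R=-1.2500) → pose (3.4317, 1.0816, -1.7618)
step 3: θ'=-1.6368 (R=2.0000) → pose (3.3997, 0.8338, -1.6368)
step 4: θ'=-2.2618 (R=1.2000) → pose (3.6724, 1.5195, -2.2618)
step 5: θ'=-2.3868 (R=-2.0000) → pose (3.5014, 1.3373, -2.3868)
step 6: θ'=-2.3868 (straight) → pose (4.4119, 2.1937, -2.3868)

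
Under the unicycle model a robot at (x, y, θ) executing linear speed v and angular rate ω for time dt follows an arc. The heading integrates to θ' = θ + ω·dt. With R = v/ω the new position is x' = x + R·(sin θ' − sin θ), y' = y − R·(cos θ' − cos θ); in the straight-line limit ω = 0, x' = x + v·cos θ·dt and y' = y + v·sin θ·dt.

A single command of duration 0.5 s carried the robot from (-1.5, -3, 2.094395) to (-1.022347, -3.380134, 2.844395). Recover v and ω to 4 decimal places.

Δθ = 2.844395 − 2.094395 = 0.750000
ω = Δθ/dt = 0.750000/0.5 = 1.5000
R = Δx/(sin θ' − sin θ) = -0.8333
v = R·ω = -0.8333·1.5000 = -1.2500

v = -1.2500, ω = 1.5000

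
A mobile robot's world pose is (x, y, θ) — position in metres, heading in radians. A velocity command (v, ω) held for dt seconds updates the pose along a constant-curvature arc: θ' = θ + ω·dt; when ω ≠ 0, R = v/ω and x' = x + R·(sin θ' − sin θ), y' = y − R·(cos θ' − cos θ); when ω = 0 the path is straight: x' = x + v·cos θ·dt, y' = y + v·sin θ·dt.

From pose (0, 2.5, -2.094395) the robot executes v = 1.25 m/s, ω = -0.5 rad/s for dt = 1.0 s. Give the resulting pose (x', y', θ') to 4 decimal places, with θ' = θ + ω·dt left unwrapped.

(-0.8643, 1.6150, -2.5944)

θ' = -2.0944 + -0.5·1.0 = -2.5944
R = v/ω = 1.25/-0.5 = -2.5000
x' = 0 + -2.5000·(sin -2.5944 − sin -2.0944) = -0.8643
y' = 2.5 − -2.5000·(cos -2.5944 − cos -2.0944) = 1.6150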